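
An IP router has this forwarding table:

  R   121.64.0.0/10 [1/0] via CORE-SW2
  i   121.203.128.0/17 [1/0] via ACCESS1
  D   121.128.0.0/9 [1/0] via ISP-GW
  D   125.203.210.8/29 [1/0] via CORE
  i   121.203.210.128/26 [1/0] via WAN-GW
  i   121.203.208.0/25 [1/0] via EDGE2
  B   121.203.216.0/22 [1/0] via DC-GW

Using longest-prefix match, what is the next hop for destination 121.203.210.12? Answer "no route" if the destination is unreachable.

Routes whose prefix contains 121.203.210.12:
  121.128.0.0/9 (121.128.0.0 - 121.255.255.255) -> ISP-GW
  121.203.128.0/17 (121.203.128.0 - 121.203.255.255) -> ACCESS1
More-specific entries that do NOT match:
  125.203.210.8/29 (125.203.210.8 - 125.203.210.15) does not contain 121.203.210.12
  121.203.210.128/26 (121.203.210.128 - 121.203.210.191) does not contain 121.203.210.12
  121.203.208.0/25 (121.203.208.0 - 121.203.208.127) does not contain 121.203.210.12
  121.203.216.0/22 (121.203.216.0 - 121.203.219.255) does not contain 121.203.210.12
Longest matching prefix is /17 -> next hop ACCESS1.

ACCESS1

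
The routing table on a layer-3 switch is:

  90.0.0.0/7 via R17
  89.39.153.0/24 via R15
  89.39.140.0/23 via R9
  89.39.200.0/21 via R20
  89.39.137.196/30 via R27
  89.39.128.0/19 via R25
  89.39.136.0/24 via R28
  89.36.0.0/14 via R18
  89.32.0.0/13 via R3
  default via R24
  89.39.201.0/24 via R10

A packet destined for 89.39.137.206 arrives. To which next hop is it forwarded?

R25

Routes whose prefix contains 89.39.137.206:
  0.0.0.0/0 (default, matches everything) -> R24
  89.32.0.0/13 (89.32.0.0 - 89.39.255.255) -> R3
  89.36.0.0/14 (89.36.0.0 - 89.39.255.255) -> R18
  89.39.128.0/19 (89.39.128.0 - 89.39.159.255) -> R25
More-specific entries that do NOT match:
  89.39.137.196/30 (89.39.137.196 - 89.39.137.199) does not contain 89.39.137.206
  89.39.153.0/24 (89.39.153.0 - 89.39.153.255) does not contain 89.39.137.206
  89.39.136.0/24 (89.39.136.0 - 89.39.136.255) does not contain 89.39.137.206
  89.39.201.0/24 (89.39.201.0 - 89.39.201.255) does not contain 89.39.137.206
  89.39.140.0/23 (89.39.140.0 - 89.39.141.255) does not contain 89.39.137.206
  89.39.200.0/21 (89.39.200.0 - 89.39.207.255) does not contain 89.39.137.206
Longest matching prefix is /19 -> next hop R25.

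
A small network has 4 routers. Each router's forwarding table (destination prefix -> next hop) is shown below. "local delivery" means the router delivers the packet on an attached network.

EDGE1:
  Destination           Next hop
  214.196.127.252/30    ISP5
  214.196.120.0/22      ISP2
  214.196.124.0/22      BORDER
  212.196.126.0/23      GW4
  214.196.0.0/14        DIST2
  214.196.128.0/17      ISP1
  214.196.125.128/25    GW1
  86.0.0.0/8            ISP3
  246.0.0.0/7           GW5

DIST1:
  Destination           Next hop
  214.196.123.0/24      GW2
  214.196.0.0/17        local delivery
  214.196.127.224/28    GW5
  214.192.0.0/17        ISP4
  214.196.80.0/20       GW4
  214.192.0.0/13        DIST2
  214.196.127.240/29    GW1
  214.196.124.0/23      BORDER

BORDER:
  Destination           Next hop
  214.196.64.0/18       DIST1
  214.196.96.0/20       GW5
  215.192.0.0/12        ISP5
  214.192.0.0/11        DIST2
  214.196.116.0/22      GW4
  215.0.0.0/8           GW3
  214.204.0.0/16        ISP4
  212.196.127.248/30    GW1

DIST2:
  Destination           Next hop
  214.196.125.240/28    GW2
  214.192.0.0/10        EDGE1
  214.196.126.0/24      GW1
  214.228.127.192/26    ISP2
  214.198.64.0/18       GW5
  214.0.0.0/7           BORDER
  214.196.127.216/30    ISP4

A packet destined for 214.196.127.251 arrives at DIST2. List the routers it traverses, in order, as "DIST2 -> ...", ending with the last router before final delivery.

DIST2 -> EDGE1 -> BORDER -> DIST1

At DIST2: longest match for 214.196.127.251 is 214.192.0.0/10 -> EDGE1
At EDGE1: longest match for 214.196.127.251 is 214.196.124.0/22 -> BORDER
At BORDER: longest match for 214.196.127.251 is 214.196.64.0/18 -> DIST1
At DIST1: longest match for 214.196.127.251 is 214.196.0.0/17 -> local delivery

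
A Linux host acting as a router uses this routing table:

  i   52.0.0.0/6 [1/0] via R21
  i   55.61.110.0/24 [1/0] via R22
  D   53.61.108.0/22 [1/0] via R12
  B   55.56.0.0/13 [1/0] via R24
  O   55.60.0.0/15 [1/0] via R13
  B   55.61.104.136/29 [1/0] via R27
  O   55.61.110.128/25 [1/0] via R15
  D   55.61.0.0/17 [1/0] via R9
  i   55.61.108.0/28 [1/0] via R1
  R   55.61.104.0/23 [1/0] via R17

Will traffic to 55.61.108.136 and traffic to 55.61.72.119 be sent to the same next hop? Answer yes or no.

yes

55.61.108.136: longest match 55.61.0.0/17 -> R9
55.61.72.119: longest match 55.61.0.0/17 -> R9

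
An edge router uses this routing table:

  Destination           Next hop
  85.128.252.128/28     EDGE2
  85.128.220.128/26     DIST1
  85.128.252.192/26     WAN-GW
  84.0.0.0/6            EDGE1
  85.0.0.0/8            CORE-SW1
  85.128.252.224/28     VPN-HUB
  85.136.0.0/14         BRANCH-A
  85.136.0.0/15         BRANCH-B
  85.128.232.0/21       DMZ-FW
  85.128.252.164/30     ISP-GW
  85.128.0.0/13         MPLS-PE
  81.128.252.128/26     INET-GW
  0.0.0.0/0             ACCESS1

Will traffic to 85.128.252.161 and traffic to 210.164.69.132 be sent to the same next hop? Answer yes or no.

no

85.128.252.161: longest match 85.128.0.0/13 -> MPLS-PE
210.164.69.132: longest match 0.0.0.0/0 -> ACCESS1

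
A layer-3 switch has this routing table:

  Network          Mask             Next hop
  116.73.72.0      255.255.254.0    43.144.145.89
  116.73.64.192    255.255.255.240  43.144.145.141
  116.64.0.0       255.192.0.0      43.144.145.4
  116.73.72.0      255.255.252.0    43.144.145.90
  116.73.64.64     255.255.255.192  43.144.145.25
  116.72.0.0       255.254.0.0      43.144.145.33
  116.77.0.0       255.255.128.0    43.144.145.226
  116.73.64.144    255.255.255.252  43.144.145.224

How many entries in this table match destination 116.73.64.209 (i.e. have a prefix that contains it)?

2

Prefixes containing 116.73.64.209:
  116.64.0.0/10 (116.64.0.0 - 116.127.255.255)
  116.72.0.0/15 (116.72.0.0 - 116.73.255.255)
Total matching entries: 2.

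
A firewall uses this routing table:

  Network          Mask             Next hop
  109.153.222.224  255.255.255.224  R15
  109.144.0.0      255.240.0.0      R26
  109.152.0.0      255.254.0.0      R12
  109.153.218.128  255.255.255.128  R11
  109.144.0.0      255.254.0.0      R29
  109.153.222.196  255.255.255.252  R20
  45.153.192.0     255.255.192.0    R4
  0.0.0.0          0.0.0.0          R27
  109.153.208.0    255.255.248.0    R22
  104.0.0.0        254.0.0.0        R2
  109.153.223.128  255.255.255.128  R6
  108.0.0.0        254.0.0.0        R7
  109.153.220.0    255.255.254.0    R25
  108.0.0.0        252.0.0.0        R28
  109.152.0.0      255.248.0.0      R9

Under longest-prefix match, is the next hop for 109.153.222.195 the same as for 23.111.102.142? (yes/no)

no

109.153.222.195: longest match 109.152.0.0/15 -> R12
23.111.102.142: longest match 0.0.0.0/0 -> R27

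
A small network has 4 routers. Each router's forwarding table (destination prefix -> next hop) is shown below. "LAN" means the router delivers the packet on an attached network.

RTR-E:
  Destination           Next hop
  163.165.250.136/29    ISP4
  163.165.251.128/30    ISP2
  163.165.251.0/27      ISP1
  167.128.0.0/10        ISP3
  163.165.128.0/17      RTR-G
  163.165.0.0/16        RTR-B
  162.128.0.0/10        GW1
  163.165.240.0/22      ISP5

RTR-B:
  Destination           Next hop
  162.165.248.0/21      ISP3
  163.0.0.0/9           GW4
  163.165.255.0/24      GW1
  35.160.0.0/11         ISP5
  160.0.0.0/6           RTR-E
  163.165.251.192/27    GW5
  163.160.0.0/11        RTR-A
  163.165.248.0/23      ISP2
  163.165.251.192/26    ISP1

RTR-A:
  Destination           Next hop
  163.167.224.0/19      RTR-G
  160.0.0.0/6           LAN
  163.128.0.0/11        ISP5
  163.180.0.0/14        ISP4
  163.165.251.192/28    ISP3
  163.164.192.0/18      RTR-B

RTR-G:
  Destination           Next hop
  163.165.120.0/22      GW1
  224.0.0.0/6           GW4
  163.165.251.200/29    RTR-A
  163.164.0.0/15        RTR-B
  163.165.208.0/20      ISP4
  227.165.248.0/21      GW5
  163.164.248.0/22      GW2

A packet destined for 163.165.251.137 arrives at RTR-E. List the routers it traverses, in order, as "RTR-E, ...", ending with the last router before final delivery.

At RTR-E: longest match for 163.165.251.137 is 163.165.128.0/17 -> RTR-G
At RTR-G: longest match for 163.165.251.137 is 163.164.0.0/15 -> RTR-B
At RTR-B: longest match for 163.165.251.137 is 163.160.0.0/11 -> RTR-A
At RTR-A: longest match for 163.165.251.137 is 160.0.0.0/6 -> LAN

RTR-E, RTR-G, RTR-B, RTR-A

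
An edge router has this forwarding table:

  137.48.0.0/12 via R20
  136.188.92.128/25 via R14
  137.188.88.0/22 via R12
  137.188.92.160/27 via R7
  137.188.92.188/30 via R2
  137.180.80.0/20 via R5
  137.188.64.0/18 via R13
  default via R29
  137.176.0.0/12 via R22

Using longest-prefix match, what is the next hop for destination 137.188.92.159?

R13

Routes whose prefix contains 137.188.92.159:
  0.0.0.0/0 (default, matches everything) -> R29
  137.176.0.0/12 (137.176.0.0 - 137.191.255.255) -> R22
  137.188.64.0/18 (137.188.64.0 - 137.188.127.255) -> R13
More-specific entries that do NOT match:
  137.188.92.188/30 (137.188.92.188 - 137.188.92.191) does not contain 137.188.92.159
  137.188.92.160/27 (137.188.92.160 - 137.188.92.191) does not contain 137.188.92.159
  136.188.92.128/25 (136.188.92.128 - 136.188.92.255) does not contain 137.188.92.159
  137.188.88.0/22 (137.188.88.0 - 137.188.91.255) does not contain 137.188.92.159
  137.180.80.0/20 (137.180.80.0 - 137.180.95.255) does not contain 137.188.92.159
Longest matching prefix is /18 -> next hop R13.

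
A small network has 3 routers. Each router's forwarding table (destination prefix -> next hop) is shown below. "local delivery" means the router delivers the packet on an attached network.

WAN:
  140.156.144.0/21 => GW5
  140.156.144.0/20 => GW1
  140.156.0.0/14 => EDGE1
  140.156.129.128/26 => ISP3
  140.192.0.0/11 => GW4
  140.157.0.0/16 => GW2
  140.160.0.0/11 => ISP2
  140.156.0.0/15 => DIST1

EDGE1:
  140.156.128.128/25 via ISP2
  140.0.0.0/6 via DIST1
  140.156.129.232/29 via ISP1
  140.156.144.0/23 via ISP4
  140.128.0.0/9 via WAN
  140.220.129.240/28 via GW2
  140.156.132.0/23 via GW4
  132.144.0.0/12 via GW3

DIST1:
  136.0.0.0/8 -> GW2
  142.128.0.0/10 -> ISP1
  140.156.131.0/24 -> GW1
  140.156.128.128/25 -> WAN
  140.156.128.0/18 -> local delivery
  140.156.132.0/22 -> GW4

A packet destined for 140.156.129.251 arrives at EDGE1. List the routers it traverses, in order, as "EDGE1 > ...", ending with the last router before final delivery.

At EDGE1: longest match for 140.156.129.251 is 140.128.0.0/9 -> WAN
At WAN: longest match for 140.156.129.251 is 140.156.0.0/15 -> DIST1
At DIST1: longest match for 140.156.129.251 is 140.156.128.0/18 -> local delivery

EDGE1 > WAN > DIST1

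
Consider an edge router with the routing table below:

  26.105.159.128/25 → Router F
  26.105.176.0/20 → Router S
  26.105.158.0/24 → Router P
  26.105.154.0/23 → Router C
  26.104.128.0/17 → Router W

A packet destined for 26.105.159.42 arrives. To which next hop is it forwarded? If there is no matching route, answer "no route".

no route

No entry's prefix contains 26.105.159.42; there is no default route.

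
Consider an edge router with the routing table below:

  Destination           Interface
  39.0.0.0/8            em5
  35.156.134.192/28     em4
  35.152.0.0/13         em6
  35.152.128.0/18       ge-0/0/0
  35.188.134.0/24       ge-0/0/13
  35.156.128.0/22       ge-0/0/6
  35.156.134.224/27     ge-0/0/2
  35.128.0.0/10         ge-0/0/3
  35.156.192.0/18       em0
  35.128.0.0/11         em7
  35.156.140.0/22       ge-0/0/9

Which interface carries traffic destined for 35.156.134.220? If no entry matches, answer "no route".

Routes whose prefix contains 35.156.134.220:
  35.128.0.0/10 (35.128.0.0 - 35.191.255.255) -> ge-0/0/3
  35.128.0.0/11 (35.128.0.0 - 35.159.255.255) -> em7
  35.152.0.0/13 (35.152.0.0 - 35.159.255.255) -> em6
More-specific entries that do NOT match:
  35.156.134.192/28 (35.156.134.192 - 35.156.134.207) does not contain 35.156.134.220
  35.156.134.224/27 (35.156.134.224 - 35.156.134.255) does not contain 35.156.134.220
  35.188.134.0/24 (35.188.134.0 - 35.188.134.255) does not contain 35.156.134.220
  35.156.128.0/22 (35.156.128.0 - 35.156.131.255) does not contain 35.156.134.220
  35.156.140.0/22 (35.156.140.0 - 35.156.143.255) does not contain 35.156.134.220
  35.152.128.0/18 (35.152.128.0 - 35.152.191.255) does not contain 35.156.134.220
  35.156.192.0/18 (35.156.192.0 - 35.156.255.255) does not contain 35.156.134.220
Longest matching prefix is /13 -> interface em6.

em6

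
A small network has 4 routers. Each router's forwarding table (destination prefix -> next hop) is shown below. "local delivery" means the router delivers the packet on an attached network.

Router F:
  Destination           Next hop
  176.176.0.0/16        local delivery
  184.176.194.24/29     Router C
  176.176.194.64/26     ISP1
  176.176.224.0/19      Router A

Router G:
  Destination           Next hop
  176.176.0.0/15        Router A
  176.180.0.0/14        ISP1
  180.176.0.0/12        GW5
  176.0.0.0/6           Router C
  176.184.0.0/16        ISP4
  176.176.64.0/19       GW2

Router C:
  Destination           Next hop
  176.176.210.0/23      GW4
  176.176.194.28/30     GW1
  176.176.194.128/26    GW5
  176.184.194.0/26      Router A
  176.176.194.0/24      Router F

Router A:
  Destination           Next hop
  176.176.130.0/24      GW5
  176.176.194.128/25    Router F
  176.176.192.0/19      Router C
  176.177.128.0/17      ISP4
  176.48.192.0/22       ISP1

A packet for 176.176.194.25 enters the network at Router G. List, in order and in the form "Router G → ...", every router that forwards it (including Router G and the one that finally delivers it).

At Router G: longest match for 176.176.194.25 is 176.176.0.0/15 -> Router A
At Router A: longest match for 176.176.194.25 is 176.176.192.0/19 -> Router C
At Router C: longest match for 176.176.194.25 is 176.176.194.0/24 -> Router F
At Router F: longest match for 176.176.194.25 is 176.176.0.0/16 -> local delivery

Router G → Router A → Router C → Router F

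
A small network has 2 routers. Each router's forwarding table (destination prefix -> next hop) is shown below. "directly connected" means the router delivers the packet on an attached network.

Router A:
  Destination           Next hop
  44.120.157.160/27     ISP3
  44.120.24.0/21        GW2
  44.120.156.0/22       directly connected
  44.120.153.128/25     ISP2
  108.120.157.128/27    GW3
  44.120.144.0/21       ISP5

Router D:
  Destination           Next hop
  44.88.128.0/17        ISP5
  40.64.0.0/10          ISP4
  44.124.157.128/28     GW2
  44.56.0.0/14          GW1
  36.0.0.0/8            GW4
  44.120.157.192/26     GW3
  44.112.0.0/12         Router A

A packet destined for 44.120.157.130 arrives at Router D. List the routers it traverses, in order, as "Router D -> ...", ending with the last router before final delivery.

At Router D: longest match for 44.120.157.130 is 44.112.0.0/12 -> Router A
At Router A: longest match for 44.120.157.130 is 44.120.156.0/22 -> directly connected

Router D -> Router A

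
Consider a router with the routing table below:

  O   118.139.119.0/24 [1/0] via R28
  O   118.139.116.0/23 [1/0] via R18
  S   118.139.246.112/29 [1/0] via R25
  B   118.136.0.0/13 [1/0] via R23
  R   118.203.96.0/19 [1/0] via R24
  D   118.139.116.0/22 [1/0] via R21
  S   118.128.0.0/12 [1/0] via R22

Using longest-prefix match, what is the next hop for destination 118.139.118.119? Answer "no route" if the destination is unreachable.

R21

Routes whose prefix contains 118.139.118.119:
  118.128.0.0/12 (118.128.0.0 - 118.143.255.255) -> R22
  118.136.0.0/13 (118.136.0.0 - 118.143.255.255) -> R23
  118.139.116.0/22 (118.139.116.0 - 118.139.119.255) -> R21
More-specific entries that do NOT match:
  118.139.246.112/29 (118.139.246.112 - 118.139.246.119) does not contain 118.139.118.119
  118.139.119.0/24 (118.139.119.0 - 118.139.119.255) does not contain 118.139.118.119
  118.139.116.0/23 (118.139.116.0 - 118.139.117.255) does not contain 118.139.118.119
Longest matching prefix is /22 -> next hop R21.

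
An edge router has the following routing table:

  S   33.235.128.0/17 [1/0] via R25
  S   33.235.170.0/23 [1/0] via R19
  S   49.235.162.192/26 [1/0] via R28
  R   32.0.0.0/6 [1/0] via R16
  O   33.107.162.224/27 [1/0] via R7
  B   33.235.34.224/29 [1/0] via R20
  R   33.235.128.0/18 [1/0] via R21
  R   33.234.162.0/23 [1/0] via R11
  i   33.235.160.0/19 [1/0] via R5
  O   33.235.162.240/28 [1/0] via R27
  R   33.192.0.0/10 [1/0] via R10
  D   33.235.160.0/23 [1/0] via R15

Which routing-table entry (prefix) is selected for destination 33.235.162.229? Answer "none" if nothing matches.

33.235.160.0/19

Entries matching 33.235.162.229:
  32.0.0.0/6 (32.0.0.0 - 35.255.255.255)
  33.192.0.0/10 (33.192.0.0 - 33.255.255.255)
  33.235.128.0/17 (33.235.128.0 - 33.235.255.255)
  33.235.128.0/18 (33.235.128.0 - 33.235.191.255)
  33.235.160.0/19 (33.235.160.0 - 33.235.191.255)
Most specific is 33.235.160.0/19.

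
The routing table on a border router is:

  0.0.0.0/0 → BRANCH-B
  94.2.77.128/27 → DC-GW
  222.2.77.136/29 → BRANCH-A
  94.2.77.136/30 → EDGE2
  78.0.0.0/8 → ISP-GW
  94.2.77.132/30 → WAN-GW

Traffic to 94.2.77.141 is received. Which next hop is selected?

Routes whose prefix contains 94.2.77.141:
  0.0.0.0/0 (default, matches everything) -> BRANCH-B
  94.2.77.128/27 (94.2.77.128 - 94.2.77.159) -> DC-GW
More-specific entries that do NOT match:
  94.2.77.136/30 (94.2.77.136 - 94.2.77.139) does not contain 94.2.77.141
  94.2.77.132/30 (94.2.77.132 - 94.2.77.135) does not contain 94.2.77.141
  222.2.77.136/29 (222.2.77.136 - 222.2.77.143) does not contain 94.2.77.141
Longest matching prefix is /27 -> next hop DC-GW.

DC-GW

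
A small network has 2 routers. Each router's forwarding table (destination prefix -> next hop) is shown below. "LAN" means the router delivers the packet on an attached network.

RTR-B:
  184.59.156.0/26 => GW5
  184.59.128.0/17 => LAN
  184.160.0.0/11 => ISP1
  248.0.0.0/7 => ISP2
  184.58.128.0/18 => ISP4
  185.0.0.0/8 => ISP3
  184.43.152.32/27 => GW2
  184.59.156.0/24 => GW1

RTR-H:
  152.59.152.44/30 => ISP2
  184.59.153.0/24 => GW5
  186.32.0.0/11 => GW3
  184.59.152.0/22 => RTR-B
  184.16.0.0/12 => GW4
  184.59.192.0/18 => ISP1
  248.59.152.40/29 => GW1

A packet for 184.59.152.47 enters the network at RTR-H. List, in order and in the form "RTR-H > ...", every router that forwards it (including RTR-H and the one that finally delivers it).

RTR-H > RTR-B

At RTR-H: longest match for 184.59.152.47 is 184.59.152.0/22 -> RTR-B
At RTR-B: longest match for 184.59.152.47 is 184.59.128.0/17 -> LAN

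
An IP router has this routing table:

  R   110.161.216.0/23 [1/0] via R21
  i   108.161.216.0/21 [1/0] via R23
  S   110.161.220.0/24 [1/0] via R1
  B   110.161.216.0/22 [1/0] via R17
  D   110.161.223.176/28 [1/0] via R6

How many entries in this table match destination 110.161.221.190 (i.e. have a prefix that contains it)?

0

No listed prefix contains 110.161.221.190.
Total matching entries: 0.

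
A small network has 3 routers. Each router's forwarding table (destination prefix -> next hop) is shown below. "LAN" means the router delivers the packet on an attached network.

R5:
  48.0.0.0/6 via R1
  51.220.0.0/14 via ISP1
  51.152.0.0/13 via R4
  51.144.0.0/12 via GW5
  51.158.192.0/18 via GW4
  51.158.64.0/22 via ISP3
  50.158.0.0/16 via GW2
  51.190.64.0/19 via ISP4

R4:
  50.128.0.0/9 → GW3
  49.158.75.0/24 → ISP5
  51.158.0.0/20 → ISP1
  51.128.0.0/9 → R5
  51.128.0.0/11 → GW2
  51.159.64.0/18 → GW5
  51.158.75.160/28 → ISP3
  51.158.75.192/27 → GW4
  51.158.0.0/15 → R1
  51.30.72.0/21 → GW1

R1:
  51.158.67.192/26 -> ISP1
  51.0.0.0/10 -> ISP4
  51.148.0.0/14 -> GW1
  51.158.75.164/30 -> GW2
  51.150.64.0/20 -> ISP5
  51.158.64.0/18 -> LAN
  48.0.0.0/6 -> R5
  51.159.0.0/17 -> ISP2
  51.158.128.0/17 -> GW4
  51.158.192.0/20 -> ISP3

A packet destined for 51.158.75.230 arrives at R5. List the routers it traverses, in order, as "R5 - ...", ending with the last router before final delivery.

At R5: longest match for 51.158.75.230 is 51.152.0.0/13 -> R4
At R4: longest match for 51.158.75.230 is 51.158.0.0/15 -> R1
At R1: longest match for 51.158.75.230 is 51.158.64.0/18 -> LAN

R5 - R4 - R1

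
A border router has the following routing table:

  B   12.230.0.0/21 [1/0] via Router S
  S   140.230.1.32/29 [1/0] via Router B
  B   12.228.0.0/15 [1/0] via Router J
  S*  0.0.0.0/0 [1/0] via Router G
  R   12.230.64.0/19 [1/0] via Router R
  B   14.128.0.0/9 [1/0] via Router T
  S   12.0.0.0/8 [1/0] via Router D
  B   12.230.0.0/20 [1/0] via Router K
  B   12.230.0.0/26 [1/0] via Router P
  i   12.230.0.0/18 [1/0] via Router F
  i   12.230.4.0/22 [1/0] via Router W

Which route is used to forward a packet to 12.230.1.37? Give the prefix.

Entries matching 12.230.1.37:
  0.0.0.0/0 (default, matches everything)
  12.0.0.0/8 (12.0.0.0 - 12.255.255.255)
  12.230.0.0/18 (12.230.0.0 - 12.230.63.255)
  12.230.0.0/20 (12.230.0.0 - 12.230.15.255)
  12.230.0.0/21 (12.230.0.0 - 12.230.7.255)
Most specific is 12.230.0.0/21.

12.230.0.0/21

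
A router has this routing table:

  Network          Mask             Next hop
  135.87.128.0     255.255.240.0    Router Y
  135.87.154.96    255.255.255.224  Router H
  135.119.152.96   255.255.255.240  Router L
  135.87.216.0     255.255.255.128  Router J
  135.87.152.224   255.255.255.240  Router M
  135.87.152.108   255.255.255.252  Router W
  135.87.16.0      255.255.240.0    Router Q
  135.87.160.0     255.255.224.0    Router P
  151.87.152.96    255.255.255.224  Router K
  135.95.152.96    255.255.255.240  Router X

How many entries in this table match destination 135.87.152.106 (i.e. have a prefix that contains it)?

0

No listed prefix contains 135.87.152.106.
Total matching entries: 0.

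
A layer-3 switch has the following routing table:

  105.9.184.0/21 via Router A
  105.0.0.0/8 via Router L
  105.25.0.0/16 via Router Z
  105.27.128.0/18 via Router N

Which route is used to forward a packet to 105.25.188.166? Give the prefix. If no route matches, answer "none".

105.25.0.0/16

Entries matching 105.25.188.166:
  105.0.0.0/8 (105.0.0.0 - 105.255.255.255)
  105.25.0.0/16 (105.25.0.0 - 105.25.255.255)
Most specific is 105.25.0.0/16.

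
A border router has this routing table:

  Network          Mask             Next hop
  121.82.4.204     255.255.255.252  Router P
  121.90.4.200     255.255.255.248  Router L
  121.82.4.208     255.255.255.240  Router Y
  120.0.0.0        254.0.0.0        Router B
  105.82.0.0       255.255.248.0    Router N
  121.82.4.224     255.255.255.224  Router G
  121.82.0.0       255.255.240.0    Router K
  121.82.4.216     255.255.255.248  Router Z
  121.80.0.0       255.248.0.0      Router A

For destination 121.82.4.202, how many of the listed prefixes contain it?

Prefixes containing 121.82.4.202:
  120.0.0.0/7 (120.0.0.0 - 121.255.255.255)
  121.80.0.0/13 (121.80.0.0 - 121.87.255.255)
  121.82.0.0/20 (121.82.0.0 - 121.82.15.255)
Total matching entries: 3.

3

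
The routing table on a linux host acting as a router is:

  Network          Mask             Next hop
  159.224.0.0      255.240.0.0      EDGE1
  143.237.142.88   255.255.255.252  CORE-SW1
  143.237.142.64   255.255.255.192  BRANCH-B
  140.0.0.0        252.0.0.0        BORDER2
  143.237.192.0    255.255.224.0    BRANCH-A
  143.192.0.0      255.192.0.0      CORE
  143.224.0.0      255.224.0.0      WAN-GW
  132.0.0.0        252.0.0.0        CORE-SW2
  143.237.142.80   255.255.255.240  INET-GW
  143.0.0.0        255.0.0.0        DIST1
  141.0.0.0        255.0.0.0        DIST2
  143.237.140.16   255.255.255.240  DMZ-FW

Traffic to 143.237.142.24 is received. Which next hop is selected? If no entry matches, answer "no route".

Routes whose prefix contains 143.237.142.24:
  140.0.0.0/6 (140.0.0.0 - 143.255.255.255) -> BORDER2
  143.0.0.0/8 (143.0.0.0 - 143.255.255.255) -> DIST1
  143.192.0.0/10 (143.192.0.0 - 143.255.255.255) -> CORE
  143.224.0.0/11 (143.224.0.0 - 143.255.255.255) -> WAN-GW
More-specific entries that do NOT match:
  143.237.142.88/30 (143.237.142.88 - 143.237.142.91) does not contain 143.237.142.24
  143.237.142.80/28 (143.237.142.80 - 143.237.142.95) does not contain 143.237.142.24
  143.237.140.16/28 (143.237.140.16 - 143.237.140.31) does not contain 143.237.142.24
  143.237.142.64/26 (143.237.142.64 - 143.237.142.127) does not contain 143.237.142.24
  143.237.192.0/19 (143.237.192.0 - 143.237.223.255) does not contain 143.237.142.24
  159.224.0.0/12 (159.224.0.0 - 159.239.255.255) does not contain 143.237.142.24
Longest matching prefix is /11 -> next hop WAN-GW.

WAN-GW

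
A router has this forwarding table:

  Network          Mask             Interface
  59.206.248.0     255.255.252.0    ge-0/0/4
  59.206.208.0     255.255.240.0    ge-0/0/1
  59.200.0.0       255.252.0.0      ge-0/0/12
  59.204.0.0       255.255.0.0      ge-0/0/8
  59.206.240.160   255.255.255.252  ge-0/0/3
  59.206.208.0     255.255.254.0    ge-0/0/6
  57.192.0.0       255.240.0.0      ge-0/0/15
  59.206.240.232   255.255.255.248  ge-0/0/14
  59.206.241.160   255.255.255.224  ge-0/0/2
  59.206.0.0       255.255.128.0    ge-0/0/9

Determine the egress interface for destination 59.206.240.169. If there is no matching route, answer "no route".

No entry's prefix contains 59.206.240.169; there is no default route.

no route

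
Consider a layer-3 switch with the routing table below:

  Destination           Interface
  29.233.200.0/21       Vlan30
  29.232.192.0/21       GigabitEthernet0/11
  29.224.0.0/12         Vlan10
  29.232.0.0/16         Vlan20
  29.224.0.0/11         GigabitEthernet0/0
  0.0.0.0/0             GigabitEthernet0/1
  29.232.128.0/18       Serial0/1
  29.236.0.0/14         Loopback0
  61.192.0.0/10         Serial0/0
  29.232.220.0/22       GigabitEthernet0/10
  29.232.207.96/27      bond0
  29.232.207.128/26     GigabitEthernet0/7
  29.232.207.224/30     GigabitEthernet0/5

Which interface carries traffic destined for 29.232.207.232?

Vlan20

Routes whose prefix contains 29.232.207.232:
  0.0.0.0/0 (default, matches everything) -> GigabitEthernet0/1
  29.224.0.0/11 (29.224.0.0 - 29.255.255.255) -> GigabitEthernet0/0
  29.224.0.0/12 (29.224.0.0 - 29.239.255.255) -> Vlan10
  29.232.0.0/16 (29.232.0.0 - 29.232.255.255) -> Vlan20
More-specific entries that do NOT match:
  29.232.207.224/30 (29.232.207.224 - 29.232.207.227) does not contain 29.232.207.232
  29.232.207.96/27 (29.232.207.96 - 29.232.207.127) does not contain 29.232.207.232
  29.232.207.128/26 (29.232.207.128 - 29.232.207.191) does not contain 29.232.207.232
  29.232.220.0/22 (29.232.220.0 - 29.232.223.255) does not contain 29.232.207.232
  29.233.200.0/21 (29.233.200.0 - 29.233.207.255) does not contain 29.232.207.232
  29.232.192.0/21 (29.232.192.0 - 29.232.199.255) does not contain 29.232.207.232
  29.232.128.0/18 (29.232.128.0 - 29.232.191.255) does not contain 29.232.207.232
Longest matching prefix is /16 -> interface Vlan20.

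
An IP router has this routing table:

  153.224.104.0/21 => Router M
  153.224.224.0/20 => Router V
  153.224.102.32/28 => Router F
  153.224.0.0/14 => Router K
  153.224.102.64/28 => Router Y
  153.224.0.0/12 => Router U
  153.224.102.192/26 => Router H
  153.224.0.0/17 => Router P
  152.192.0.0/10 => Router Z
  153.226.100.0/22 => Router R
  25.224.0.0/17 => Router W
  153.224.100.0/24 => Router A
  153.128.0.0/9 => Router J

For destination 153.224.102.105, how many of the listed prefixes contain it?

4

Prefixes containing 153.224.102.105:
  153.128.0.0/9 (153.128.0.0 - 153.255.255.255)
  153.224.0.0/12 (153.224.0.0 - 153.239.255.255)
  153.224.0.0/14 (153.224.0.0 - 153.227.255.255)
  153.224.0.0/17 (153.224.0.0 - 153.224.127.255)
Total matching entries: 4.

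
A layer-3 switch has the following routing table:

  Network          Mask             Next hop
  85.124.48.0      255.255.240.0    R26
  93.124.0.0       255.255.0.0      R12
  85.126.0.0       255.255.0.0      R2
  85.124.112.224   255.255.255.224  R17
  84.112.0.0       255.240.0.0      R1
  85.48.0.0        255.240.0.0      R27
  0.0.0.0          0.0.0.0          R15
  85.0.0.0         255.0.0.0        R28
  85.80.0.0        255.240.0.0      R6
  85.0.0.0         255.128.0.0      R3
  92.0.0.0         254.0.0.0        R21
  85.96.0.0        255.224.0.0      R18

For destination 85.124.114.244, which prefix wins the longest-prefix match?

Entries matching 85.124.114.244:
  0.0.0.0/0 (default, matches everything)
  85.0.0.0/8 (85.0.0.0 - 85.255.255.255)
  85.0.0.0/9 (85.0.0.0 - 85.127.255.255)
  85.96.0.0/11 (85.96.0.0 - 85.127.255.255)
Most specific is 85.96.0.0/11.

85.96.0.0/11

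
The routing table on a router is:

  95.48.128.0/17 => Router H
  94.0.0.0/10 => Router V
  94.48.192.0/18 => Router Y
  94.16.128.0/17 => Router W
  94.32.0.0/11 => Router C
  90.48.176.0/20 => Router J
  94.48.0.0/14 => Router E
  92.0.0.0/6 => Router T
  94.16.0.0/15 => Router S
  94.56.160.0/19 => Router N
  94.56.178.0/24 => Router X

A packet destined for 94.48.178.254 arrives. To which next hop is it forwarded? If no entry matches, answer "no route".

Router E

Routes whose prefix contains 94.48.178.254:
  92.0.0.0/6 (92.0.0.0 - 95.255.255.255) -> Router T
  94.0.0.0/10 (94.0.0.0 - 94.63.255.255) -> Router V
  94.32.0.0/11 (94.32.0.0 - 94.63.255.255) -> Router C
  94.48.0.0/14 (94.48.0.0 - 94.51.255.255) -> Router E
More-specific entries that do NOT match:
  94.56.178.0/24 (94.56.178.0 - 94.56.178.255) does not contain 94.48.178.254
  90.48.176.0/20 (90.48.176.0 - 90.48.191.255) does not contain 94.48.178.254
  94.56.160.0/19 (94.56.160.0 - 94.56.191.255) does not contain 94.48.178.254
  94.48.192.0/18 (94.48.192.0 - 94.48.255.255) does not contain 94.48.178.254
  95.48.128.0/17 (95.48.128.0 - 95.48.255.255) does not contain 94.48.178.254
  94.16.128.0/17 (94.16.128.0 - 94.16.255.255) does not contain 94.48.178.254
  94.16.0.0/15 (94.16.0.0 - 94.17.255.255) does not contain 94.48.178.254
Longest matching prefix is /14 -> next hop Router E.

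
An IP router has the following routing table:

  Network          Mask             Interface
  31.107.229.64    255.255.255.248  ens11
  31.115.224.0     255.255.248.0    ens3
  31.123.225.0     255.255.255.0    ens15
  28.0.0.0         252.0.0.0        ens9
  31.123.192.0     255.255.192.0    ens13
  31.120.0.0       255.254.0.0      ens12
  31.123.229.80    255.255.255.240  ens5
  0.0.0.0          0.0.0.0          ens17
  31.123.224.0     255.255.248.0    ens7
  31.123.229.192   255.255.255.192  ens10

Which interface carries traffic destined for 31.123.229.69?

ens7

Routes whose prefix contains 31.123.229.69:
  0.0.0.0/0 (default, matches everything) -> ens17
  28.0.0.0/6 (28.0.0.0 - 31.255.255.255) -> ens9
  31.123.192.0/18 (31.123.192.0 - 31.123.255.255) -> ens13
  31.123.224.0/21 (31.123.224.0 - 31.123.231.255) -> ens7
More-specific entries that do NOT match:
  31.107.229.64/29 (31.107.229.64 - 31.107.229.71) does not contain 31.123.229.69
  31.123.229.80/28 (31.123.229.80 - 31.123.229.95) does not contain 31.123.229.69
  31.123.229.192/26 (31.123.229.192 - 31.123.229.255) does not contain 31.123.229.69
  31.123.225.0/24 (31.123.225.0 - 31.123.225.255) does not contain 31.123.229.69
Longest matching prefix is /21 -> interface ens7.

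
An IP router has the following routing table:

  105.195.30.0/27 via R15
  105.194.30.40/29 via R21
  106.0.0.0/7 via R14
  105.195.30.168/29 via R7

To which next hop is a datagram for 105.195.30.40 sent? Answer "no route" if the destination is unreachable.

No entry's prefix contains 105.195.30.40; there is no default route.

no route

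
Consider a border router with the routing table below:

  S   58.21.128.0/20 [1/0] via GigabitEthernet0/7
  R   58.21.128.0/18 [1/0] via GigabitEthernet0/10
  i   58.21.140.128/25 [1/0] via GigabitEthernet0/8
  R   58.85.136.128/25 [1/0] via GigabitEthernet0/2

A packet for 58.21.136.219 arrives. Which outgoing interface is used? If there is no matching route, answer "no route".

Routes whose prefix contains 58.21.136.219:
  58.21.128.0/18 (58.21.128.0 - 58.21.191.255) -> GigabitEthernet0/10
  58.21.128.0/20 (58.21.128.0 - 58.21.143.255) -> GigabitEthernet0/7
More-specific entries that do NOT match:
  58.21.140.128/25 (58.21.140.128 - 58.21.140.255) does not contain 58.21.136.219
  58.85.136.128/25 (58.85.136.128 - 58.85.136.255) does not contain 58.21.136.219
Longest matching prefix is /20 -> interface GigabitEthernet0/7.

GigabitEthernet0/7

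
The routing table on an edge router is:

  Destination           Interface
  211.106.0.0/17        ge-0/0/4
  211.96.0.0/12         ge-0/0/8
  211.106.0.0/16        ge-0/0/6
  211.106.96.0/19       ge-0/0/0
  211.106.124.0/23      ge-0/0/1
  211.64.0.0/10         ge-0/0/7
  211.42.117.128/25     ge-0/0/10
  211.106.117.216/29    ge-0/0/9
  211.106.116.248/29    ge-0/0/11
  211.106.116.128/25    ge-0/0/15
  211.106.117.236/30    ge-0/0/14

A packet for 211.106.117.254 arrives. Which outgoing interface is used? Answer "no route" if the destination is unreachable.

Routes whose prefix contains 211.106.117.254:
  211.64.0.0/10 (211.64.0.0 - 211.127.255.255) -> ge-0/0/7
  211.96.0.0/12 (211.96.0.0 - 211.111.255.255) -> ge-0/0/8
  211.106.0.0/16 (211.106.0.0 - 211.106.255.255) -> ge-0/0/6
  211.106.0.0/17 (211.106.0.0 - 211.106.127.255) -> ge-0/0/4
  211.106.96.0/19 (211.106.96.0 - 211.106.127.255) -> ge-0/0/0
More-specific entries that do NOT match:
  211.106.117.236/30 (211.106.117.236 - 211.106.117.239) does not contain 211.106.117.254
  211.106.117.216/29 (211.106.117.216 - 211.106.117.223) does not contain 211.106.117.254
  211.106.116.248/29 (211.106.116.248 - 211.106.116.255) does not contain 211.106.117.254
  211.42.117.128/25 (211.42.117.128 - 211.42.117.255) does not contain 211.106.117.254
  211.106.116.128/25 (211.106.116.128 - 211.106.116.255) does not contain 211.106.117.254
  211.106.124.0/23 (211.106.124.0 - 211.106.125.255) does not contain 211.106.117.254
Longest matching prefix is /19 -> interface ge-0/0/0.

ge-0/0/0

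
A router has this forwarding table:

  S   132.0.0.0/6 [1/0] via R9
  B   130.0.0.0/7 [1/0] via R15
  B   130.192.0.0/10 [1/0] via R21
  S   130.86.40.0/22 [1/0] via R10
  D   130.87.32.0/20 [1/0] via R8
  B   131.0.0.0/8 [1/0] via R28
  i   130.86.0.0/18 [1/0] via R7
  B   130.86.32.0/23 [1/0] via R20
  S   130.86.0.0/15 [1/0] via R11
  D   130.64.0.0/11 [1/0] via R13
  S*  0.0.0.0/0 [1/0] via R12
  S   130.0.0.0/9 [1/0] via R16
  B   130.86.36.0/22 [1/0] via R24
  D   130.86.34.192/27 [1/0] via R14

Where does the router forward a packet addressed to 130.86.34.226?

R7

Routes whose prefix contains 130.86.34.226:
  0.0.0.0/0 (default, matches everything) -> R12
  130.0.0.0/7 (130.0.0.0 - 131.255.255.255) -> R15
  130.0.0.0/9 (130.0.0.0 - 130.127.255.255) -> R16
  130.64.0.0/11 (130.64.0.0 - 130.95.255.255) -> R13
  130.86.0.0/15 (130.86.0.0 - 130.87.255.255) -> R11
  130.86.0.0/18 (130.86.0.0 - 130.86.63.255) -> R7
More-specific entries that do NOT match:
  130.86.34.192/27 (130.86.34.192 - 130.86.34.223) does not contain 130.86.34.226
  130.86.32.0/23 (130.86.32.0 - 130.86.33.255) does not contain 130.86.34.226
  130.86.40.0/22 (130.86.40.0 - 130.86.43.255) does not contain 130.86.34.226
  130.86.36.0/22 (130.86.36.0 - 130.86.39.255) does not contain 130.86.34.226
  130.87.32.0/20 (130.87.32.0 - 130.87.47.255) does not contain 130.86.34.226
Longest matching prefix is /18 -> next hop R7.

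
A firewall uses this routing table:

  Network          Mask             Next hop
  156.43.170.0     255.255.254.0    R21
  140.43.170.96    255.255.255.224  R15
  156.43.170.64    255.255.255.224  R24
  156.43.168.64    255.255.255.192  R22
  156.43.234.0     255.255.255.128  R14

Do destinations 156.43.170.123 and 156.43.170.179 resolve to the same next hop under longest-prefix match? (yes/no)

yes

156.43.170.123: longest match 156.43.170.0/23 -> R21
156.43.170.179: longest match 156.43.170.0/23 -> R21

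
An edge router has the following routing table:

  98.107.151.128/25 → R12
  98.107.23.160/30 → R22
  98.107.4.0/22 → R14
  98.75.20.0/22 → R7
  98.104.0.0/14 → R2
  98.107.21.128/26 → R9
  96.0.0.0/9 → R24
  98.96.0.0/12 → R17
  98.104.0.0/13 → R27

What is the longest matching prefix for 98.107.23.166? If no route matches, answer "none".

98.104.0.0/14

Entries matching 98.107.23.166:
  98.96.0.0/12 (98.96.0.0 - 98.111.255.255)
  98.104.0.0/13 (98.104.0.0 - 98.111.255.255)
  98.104.0.0/14 (98.104.0.0 - 98.107.255.255)
Most specific is 98.104.0.0/14.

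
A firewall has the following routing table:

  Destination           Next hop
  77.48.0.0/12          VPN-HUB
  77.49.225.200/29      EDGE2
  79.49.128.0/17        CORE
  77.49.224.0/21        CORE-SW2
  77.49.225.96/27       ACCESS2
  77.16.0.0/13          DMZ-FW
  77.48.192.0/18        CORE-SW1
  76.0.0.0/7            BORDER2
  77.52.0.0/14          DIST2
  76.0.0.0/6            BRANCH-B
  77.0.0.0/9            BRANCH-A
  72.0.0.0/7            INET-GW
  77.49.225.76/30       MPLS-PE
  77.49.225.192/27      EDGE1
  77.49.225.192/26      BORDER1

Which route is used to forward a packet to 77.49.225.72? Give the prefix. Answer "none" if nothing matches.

Entries matching 77.49.225.72:
  76.0.0.0/6 (76.0.0.0 - 79.255.255.255)
  76.0.0.0/7 (76.0.0.0 - 77.255.255.255)
  77.0.0.0/9 (77.0.0.0 - 77.127.255.255)
  77.48.0.0/12 (77.48.0.0 - 77.63.255.255)
  77.49.224.0/21 (77.49.224.0 - 77.49.231.255)
Most specific is 77.49.224.0/21.

77.49.224.0/21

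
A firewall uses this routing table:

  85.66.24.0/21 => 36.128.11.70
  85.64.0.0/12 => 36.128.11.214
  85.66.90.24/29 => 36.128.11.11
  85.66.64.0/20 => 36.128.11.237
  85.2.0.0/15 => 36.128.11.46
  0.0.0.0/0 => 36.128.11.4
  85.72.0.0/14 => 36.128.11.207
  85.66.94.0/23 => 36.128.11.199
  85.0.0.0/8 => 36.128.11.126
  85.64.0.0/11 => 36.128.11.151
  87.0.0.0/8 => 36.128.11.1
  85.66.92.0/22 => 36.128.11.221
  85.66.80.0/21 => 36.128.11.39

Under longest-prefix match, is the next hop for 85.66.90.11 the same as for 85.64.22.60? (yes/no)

yes

85.66.90.11: longest match 85.64.0.0/12 -> 36.128.11.214
85.64.22.60: longest match 85.64.0.0/12 -> 36.128.11.214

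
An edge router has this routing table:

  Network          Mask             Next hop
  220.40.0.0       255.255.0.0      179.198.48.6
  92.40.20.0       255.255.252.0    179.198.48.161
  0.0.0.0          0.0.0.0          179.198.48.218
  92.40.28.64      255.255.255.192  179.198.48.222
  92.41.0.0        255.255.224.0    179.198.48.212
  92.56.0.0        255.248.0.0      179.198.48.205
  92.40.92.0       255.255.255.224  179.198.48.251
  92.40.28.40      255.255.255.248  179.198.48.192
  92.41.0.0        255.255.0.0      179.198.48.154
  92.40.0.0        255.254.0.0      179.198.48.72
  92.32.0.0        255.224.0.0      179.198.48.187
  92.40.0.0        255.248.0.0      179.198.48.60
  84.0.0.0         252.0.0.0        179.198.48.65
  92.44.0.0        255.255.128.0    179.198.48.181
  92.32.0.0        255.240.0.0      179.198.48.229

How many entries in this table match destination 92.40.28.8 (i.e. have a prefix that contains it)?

5

Prefixes containing 92.40.28.8:
  0.0.0.0/0 (default, matches everything)
  92.32.0.0/11 (92.32.0.0 - 92.63.255.255)
  92.32.0.0/12 (92.32.0.0 - 92.47.255.255)
  92.40.0.0/13 (92.40.0.0 - 92.47.255.255)
  92.40.0.0/15 (92.40.0.0 - 92.41.255.255)
Total matching entries: 5.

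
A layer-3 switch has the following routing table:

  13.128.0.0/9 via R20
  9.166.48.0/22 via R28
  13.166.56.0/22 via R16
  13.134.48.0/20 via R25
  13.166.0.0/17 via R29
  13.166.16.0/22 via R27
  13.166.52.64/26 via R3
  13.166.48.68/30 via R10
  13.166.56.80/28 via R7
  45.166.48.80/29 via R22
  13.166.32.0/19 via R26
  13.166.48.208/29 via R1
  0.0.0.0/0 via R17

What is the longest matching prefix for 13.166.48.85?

13.166.32.0/19

Entries matching 13.166.48.85:
  0.0.0.0/0 (default, matches everything)
  13.128.0.0/9 (13.128.0.0 - 13.255.255.255)
  13.166.0.0/17 (13.166.0.0 - 13.166.127.255)
  13.166.32.0/19 (13.166.32.0 - 13.166.63.255)
Most specific is 13.166.32.0/19.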